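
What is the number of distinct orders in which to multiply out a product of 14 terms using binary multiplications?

742900

Ways to associate a product of 14 factors correspond to binary trees on 14 leaves, so the count is C_13.
C_13 = 742900.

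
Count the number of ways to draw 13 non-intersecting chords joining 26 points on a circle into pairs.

Non-crossing perfect matchings of 2n points on a circle are counted by C_n; with 26 points, n = 13.
C_13 = C(26,13)/14 = 10400600/14 = 742900.

742900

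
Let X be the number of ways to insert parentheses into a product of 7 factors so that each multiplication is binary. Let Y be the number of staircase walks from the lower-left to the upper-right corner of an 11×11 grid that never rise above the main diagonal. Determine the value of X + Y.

58918

Ways to associate a product of 7 factors correspond to binary trees on 7 leaves, so the count is C_6. So X = C_6 = 132.
Sub-diagonal monotone paths from (0,0) to (11,11) biject with Dyck paths of semilength 11, giving C_11. So Y = C_11 = 58786.
X + Y = 132 + 58786 = 58918.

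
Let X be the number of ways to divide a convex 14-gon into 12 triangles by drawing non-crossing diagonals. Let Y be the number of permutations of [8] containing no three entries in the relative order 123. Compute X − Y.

206582

The number of triangulations of a 14-gon is the Catalan number C_12 (index = sides − 2). So X = C_12 = 208012.
Permutations of [n] avoiding any single length-3 pattern are counted by C_n; here n = 8. So Y = C_8 = 1430.
X − Y = 208012 − 1430 = 206582.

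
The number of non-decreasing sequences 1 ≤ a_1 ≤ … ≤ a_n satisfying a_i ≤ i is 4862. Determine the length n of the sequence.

9

Such sub-staircase sequences of length n are counted by C_n, and C_9 = 4862.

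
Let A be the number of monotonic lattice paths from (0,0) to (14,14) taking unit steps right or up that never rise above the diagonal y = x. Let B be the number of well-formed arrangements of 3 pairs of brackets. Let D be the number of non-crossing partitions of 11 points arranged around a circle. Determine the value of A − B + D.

Sub-diagonal monotone paths from (0,0) to (14,14) biject with Dyck paths of semilength 14, giving C_14. So A = C_14 = 2674440.
With 3 pairs the number of balanced bracket strings is the Catalan number C_3. So B = C_3 = 5.
The non-crossing partitions of [11] form a lattice of size C_11. So D = C_11 = 58786.
A − B + D = 2674440 − 5 + 58786 = 2733221.

2733221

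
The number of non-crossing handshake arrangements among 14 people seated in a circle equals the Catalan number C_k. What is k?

7

With 14 = 2·7 people, non-crossing handshake pairings are non-crossing perfect matchings on a circle, counted by C_7.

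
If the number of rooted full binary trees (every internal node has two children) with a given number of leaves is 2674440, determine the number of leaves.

Full binary trees with L leaves are counted by C_{L−1}, and C_14 = 2674440.
So the index is 14, and the number of leaves is 14 + 1 = 15.

15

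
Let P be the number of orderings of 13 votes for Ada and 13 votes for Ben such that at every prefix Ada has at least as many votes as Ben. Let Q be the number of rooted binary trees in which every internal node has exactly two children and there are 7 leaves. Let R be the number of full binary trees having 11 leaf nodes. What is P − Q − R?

725972

Ballot sequences with n votes each where one side never trails are Dyck words, counted by C_n; here n = 13. So P = C_13 = 742900.
A full binary tree with L leaves has L−1 internal nodes and is counted by C_{L−1}; L = 7 gives C_6. So Q = C_6 = 132.
Full binary trees with 11 leaves have 11−1 = 10 internal nodes, so there are C_10 of them. So R = C_10 = 16796.
P − Q − R = 742900 − 132 − 16796 = 725972.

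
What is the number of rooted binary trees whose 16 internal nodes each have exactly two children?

The number of full binary trees on 16 internal nodes is the Catalan number C_16.
C_16 = 35357670.

35357670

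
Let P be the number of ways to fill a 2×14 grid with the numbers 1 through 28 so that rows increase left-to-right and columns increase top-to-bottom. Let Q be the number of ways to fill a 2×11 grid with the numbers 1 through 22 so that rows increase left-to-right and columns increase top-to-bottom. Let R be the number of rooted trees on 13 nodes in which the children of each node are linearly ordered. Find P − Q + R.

Standard Young tableaux of shape 2×n are counted by C_n; here n = 14. So P = C_14 = 2674440.
Standard Young tableaux of shape 2×n are counted by C_n; here n = 11. So Q = C_11 = 58786.
Rooted ordered (plane) trees on m nodes have m−1 edges and are counted by C_{m−1}; m = 13 gives C_12. So R = C_12 = 208012.
P − Q + R = 2674440 − 58786 + 208012 = 2823666.

2823666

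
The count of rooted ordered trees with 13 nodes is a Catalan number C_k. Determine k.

12

Rooted ordered (plane) trees on m nodes have m−1 edges and are counted by C_{m−1}; m = 13 gives C_12.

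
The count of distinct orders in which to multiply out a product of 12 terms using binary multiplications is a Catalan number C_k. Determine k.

Bracketing 12 factors into binary products is counted by C_{12−1} = C_11.

11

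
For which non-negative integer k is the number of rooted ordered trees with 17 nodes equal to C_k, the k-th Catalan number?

16

A rooted plane tree on 17 nodes has 16 edges, and such trees are counted by C_16.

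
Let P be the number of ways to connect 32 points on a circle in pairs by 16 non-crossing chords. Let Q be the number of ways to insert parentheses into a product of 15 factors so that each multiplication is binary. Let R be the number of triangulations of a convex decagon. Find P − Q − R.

Pairing 32 circle points by 16 non-crossing chords gives C_16 matchings. So P = C_16 = 35357670.
Bracketing 15 factors into binary products is counted by C_{15−1} = C_14. So Q = C_14 = 2674440.
The number of triangulations of a 10-gon is the Catalan number C_8 (index = sides − 2). So R = C_8 = 1430.
P − Q − R = 35357670 − 2674440 − 1430 = 32681800.

32681800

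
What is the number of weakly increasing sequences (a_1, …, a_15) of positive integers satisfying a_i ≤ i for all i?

Weakly increasing sequences with a_i ≤ i biject with Dyck paths of semilength 15, so there are C_15.
C_15 = C(30,15)/16 = 155117520/16 = 9694845.

9694845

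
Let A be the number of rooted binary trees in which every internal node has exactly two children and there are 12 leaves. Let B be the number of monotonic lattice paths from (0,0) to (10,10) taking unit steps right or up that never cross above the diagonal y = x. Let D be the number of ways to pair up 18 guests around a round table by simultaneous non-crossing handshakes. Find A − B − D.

Full binary trees with 12 leaves have 12−1 = 11 internal nodes, so there are C_11 of them. So A = C_11 = 58786.
Monotone paths in an n×n grid that stay weakly below the diagonal are counted by C_n; here n = 10. So B = C_10 = 16796.
With 18 = 2·9 people, non-crossing handshake pairings are non-crossing perfect matchings on a circle, counted by C_9. So D = C_9 = 4862.
A − B − D = 58786 − 16796 − 4862 = 37128.

37128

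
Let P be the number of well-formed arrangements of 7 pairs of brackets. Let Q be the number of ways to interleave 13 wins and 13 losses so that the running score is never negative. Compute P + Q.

743329

With 7 pairs the number of balanced bracket strings is the Catalan number C_7. So P = C_7 = 429.
Ballot sequences with n votes each where one side never trails are Dyck words, counted by C_n; here n = 13. So Q = C_13 = 742900.
P + Q = 429 + 742900 = 743329.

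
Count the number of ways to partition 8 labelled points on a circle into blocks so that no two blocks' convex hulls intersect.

Non-crossing partitions of an n-element set are counted by C_n; here n = 8.
C_8 = C(16,8)/9 = 12870/9 = 1430.

1430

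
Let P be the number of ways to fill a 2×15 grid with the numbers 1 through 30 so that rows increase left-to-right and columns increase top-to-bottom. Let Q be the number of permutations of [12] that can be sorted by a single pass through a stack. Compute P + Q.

9902857

By the hook-length formula (or a Dyck-path bijection), SYT of shape 2×15 number C_15. So P = C_15 = 9694845.
Stack-sortable permutations are exactly the 231-avoiding ones, counted by C_n; here n = 12. So Q = C_12 = 208012.
P + Q = 9694845 + 208012 = 9902857.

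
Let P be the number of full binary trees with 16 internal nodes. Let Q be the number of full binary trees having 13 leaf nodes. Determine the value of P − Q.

35149658

Full binary trees with n internal nodes are counted by C_n; here n = 16. So P = C_16 = 35357670.
A full binary tree with L leaves has L−1 internal nodes and is counted by C_{L−1}; L = 13 gives C_12. So Q = C_12 = 208012.
P − Q = 35357670 − 208012 = 35149658.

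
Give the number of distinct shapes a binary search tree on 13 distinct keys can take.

742900

Binary trees (left/right distinguished) on n nodes are counted by C_n; here n = 13.
C_13 = C(26,13)/14 = 10400600/14 = 742900.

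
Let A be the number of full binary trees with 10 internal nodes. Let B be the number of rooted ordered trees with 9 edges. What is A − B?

The number of full binary trees on 10 internal nodes is the Catalan number C_10. So A = C_10 = 16796.
A rooted plane tree with 9 edges has 10 nodes, and the count is C_9. So B = C_9 = 4862.
A − B = 16796 − 4862 = 11934.

11934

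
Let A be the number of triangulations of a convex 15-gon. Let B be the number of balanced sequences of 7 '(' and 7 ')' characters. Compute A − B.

742471

A convex 15-gon is triangulated into 13 triangles, and the number of such triangulations is the Catalan number C_{15−2} = C_13. So A = C_13 = 742900.
Balanced strings of n pairs of brackets are counted by C_n; here n = 7. So B = C_7 = 429.
A − B = 742900 − 429 = 742471.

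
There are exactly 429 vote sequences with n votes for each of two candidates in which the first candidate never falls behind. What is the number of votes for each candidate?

7

Such ballot sequences with n votes each are counted by C_n; 429 = C_7.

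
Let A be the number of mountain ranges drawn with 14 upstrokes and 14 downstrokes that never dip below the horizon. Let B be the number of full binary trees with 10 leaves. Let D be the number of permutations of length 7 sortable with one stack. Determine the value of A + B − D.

Paths of 14 up- and 14 down-steps that never dip below the axis are Dyck paths; their count is C_14. So A = C_14 = 2674440.
A full binary tree with L leaves has L−1 internal nodes and is counted by C_{L−1}; L = 10 gives C_9. So B = C_9 = 4862.
Stack-sortable permutations are exactly the 231-avoiding ones, counted by C_n; here n = 7. So D = C_7 = 429.
A + B − D = 2674440 + 4862 − 429 = 2678873.

2678873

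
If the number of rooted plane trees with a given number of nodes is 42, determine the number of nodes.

Rooted ordered trees on m nodes are counted by C_{m−1}. Since C_5 = 42, the index is 5.
So the index is 5, and the number of nodes is 5 + 1 = 6.

6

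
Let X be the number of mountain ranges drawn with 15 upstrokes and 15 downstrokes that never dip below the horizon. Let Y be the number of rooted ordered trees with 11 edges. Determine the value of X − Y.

9636059

A Dyck path with 15 up-steps and 15 down-steps has semilength 15, so there are C_15 of them. So X = C_15 = 9694845.
A rooted plane tree with 11 edges has 12 nodes, and the count is C_11. So Y = C_11 = 58786.
X − Y = 9694845 − 58786 = 9636059.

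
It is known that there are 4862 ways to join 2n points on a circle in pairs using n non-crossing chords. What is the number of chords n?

9

Non-crossing pairings of 2n points on a circle are counted by C_n; 4862 = C_9.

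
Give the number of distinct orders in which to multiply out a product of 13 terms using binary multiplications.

Parenthesizations of m factors correspond to full binary trees with m leaves, counted by C_{m−1}; m = 13 gives C_12.
C_12 = C_11 · 2(2·11+1)/(11+2) = 58786 · 46/13 = 208012.

208012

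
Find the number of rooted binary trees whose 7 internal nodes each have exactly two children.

Full binary trees with n internal nodes are counted by C_n; here n = 7.
C_7 = C_6 · 2(2·6+1)/(6+2) = 132 · 26/8 = 429.

429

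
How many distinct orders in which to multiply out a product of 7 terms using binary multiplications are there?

Ways to associate a product of 7 factors correspond to binary trees on 7 leaves, so the count is C_6.
C_6 = C_5 · 2(2·5+1)/(5+2) = 42 · 22/7 = 132.

132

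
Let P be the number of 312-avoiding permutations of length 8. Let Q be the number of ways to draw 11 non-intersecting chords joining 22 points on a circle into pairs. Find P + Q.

60216

For any fixed pattern of length 3, the pattern-avoiding permutations of [8] number C_8. So P = C_8 = 1430.
Pairing 22 circle points by 11 non-crossing chords gives C_11 matchings. So Q = C_11 = 58786.
P + Q = 1430 + 58786 = 60216.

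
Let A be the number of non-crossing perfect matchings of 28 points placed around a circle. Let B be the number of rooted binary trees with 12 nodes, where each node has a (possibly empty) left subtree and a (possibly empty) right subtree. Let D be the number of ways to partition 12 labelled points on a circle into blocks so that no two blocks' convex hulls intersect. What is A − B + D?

2674440

Non-crossing perfect matchings of 2n points on a circle are counted by C_n; with 28 points, n = 14. So A = C_14 = 2674440.
There are C_n binary search tree shapes on n keys; with n = 12 that is C_12. So B = C_12 = 208012.
Non-crossing partitions of an n-element set are counted by C_n; here n = 12. So D = C_12 = 208012.
A − B + D = 2674440 − 208012 + 208012 = 2674440.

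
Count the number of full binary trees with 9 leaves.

A full binary tree with L leaves has L−1 internal nodes and is counted by C_{L−1}; L = 9 gives C_8.
C_8 = 1430.

1430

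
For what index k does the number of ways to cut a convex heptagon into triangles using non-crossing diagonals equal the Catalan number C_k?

5

A convex 7-gon is triangulated into 5 triangles, and the number of such triangulations is the Catalan number C_{7−2} = C_5.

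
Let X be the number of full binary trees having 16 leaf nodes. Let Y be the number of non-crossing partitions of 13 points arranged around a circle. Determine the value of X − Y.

8951945

Full binary trees with 16 leaves have 16−1 = 15 internal nodes, so there are C_15 of them. So X = C_15 = 9694845.
Non-crossing partitions of an n-element set are counted by C_n; here n = 13. So Y = C_13 = 742900.
X − Y = 9694845 − 742900 = 8951945.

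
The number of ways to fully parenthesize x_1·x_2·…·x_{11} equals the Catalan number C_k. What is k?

10

Bracketing 11 factors into binary products is counted by C_{11−1} = C_10.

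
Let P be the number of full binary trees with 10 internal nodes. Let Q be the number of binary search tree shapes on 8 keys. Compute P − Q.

Full binary trees with n internal nodes are counted by C_n; here n = 10. So P = C_10 = 16796.
Rooted binary trees with 8 nodes (each child slot possibly empty) number C_8. So Q = C_8 = 1430.
P − Q = 16796 − 1430 = 15366.

15366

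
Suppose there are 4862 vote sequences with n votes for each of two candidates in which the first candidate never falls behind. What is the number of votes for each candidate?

Such ballot sequences with n votes each are counted by C_n; 4862 = C_9.

9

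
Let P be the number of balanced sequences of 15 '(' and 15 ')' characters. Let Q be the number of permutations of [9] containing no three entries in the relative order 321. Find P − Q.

9689983

A balanced arrangement of 15 bracket pairs is a Dyck word of semilength 15, so the count is C_15. So P = C_15 = 9694845.
Permutations of [n] avoiding any single length-3 pattern are counted by C_n; here n = 9. So Q = C_9 = 4862.
P − Q = 9694845 − 4862 = 9689983.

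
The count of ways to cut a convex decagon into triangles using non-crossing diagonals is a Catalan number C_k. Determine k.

A convex 10-gon is triangulated into 8 triangles, and the number of such triangulations is the Catalan number C_{10−2} = C_8.

8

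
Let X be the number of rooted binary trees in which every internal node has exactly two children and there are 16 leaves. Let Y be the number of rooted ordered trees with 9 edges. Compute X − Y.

A full binary tree with L leaves has L−1 internal nodes and is counted by C_{L−1}; L = 16 gives C_15. So X = C_15 = 9694845.
Rooted ordered trees with n edges are counted by C_n; here n = 9. So Y = C_9 = 4862.
X − Y = 9694845 − 4862 = 9689983.

9689983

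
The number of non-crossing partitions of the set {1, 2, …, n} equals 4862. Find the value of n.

Non-crossing partitions of [n] are counted by C_n. Since C_9 = 4862, the index is 9.

9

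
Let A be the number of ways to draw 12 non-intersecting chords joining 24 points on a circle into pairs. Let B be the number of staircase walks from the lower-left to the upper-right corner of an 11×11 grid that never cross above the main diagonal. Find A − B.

149226

Non-crossing perfect matchings of 2n points on a circle are counted by C_n; with 24 points, n = 12. So A = C_12 = 208012.
Sub-diagonal monotone paths from (0,0) to (11,11) biject with Dyck paths of semilength 11, giving C_11. So B = C_11 = 58786.
A − B = 208012 − 58786 = 149226.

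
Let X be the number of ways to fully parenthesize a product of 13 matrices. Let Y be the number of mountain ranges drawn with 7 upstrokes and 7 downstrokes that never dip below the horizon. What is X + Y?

208441

Parenthesizations of m factors correspond to full binary trees with m leaves, counted by C_{m−1}; m = 13 gives C_12. So X = C_12 = 208012.
Dyck paths of semilength n (length 2n) are counted by C_n; here n = 7. So Y = C_7 = 429.
X + Y = 208012 + 429 = 208441.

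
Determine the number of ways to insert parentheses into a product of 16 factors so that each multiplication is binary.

9694845

Ways to associate a product of 16 factors correspond to binary trees on 16 leaves, so the count is C_15.
C_15 = 9694845.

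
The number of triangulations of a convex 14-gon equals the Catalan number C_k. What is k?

12

A convex 14-gon is triangulated into 12 triangles, and the number of such triangulations is the Catalan number C_{14−2} = C_12.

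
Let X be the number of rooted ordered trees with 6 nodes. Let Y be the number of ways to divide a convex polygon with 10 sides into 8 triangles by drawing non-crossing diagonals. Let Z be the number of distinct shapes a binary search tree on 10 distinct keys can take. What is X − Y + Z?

15408

A rooted plane tree on 6 nodes has 5 edges, and such trees are counted by C_5. So X = C_5 = 42.
A convex 10-gon is triangulated into 8 triangles, and the number of such triangulations is the Catalan number C_{10−2} = C_8. So Y = C_8 = 1430.
There are C_n binary search tree shapes on n keys; with n = 10 that is C_10. So Z = C_10 = 16796.
X − Y + Z = 42 − 1430 + 16796 = 15408.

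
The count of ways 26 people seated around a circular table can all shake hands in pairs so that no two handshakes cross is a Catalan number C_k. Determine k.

13

Non-crossing handshake pairings of 2n people are counted by C_n; 26 people gives n = 13.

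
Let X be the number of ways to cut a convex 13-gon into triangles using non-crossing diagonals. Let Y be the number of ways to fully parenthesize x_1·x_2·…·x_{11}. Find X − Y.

41990

The number of triangulations of a 13-gon is the Catalan number C_11 (index = sides − 2). So X = C_11 = 58786.
Bracketing 11 factors into binary products is counted by C_{11−1} = C_10. So Y = C_10 = 16796.
X − Y = 58786 − 16796 = 41990.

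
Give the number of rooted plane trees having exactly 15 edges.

9694845

Rooted ordered trees with n edges are counted by C_n; here n = 15.
C_15 = C(30,15)/16 = 155117520/16 = 9694845.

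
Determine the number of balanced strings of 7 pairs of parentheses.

A balanced arrangement of 7 bracket pairs is a Dyck word of semilength 7, so the count is C_7.
C_7 = 429.

429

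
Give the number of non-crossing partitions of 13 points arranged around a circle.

The non-crossing partitions of [13] form a lattice of size C_13.
C_13 = C_12 · 2(2·12+1)/(12+2) = 208012 · 50/14 = 742900.

742900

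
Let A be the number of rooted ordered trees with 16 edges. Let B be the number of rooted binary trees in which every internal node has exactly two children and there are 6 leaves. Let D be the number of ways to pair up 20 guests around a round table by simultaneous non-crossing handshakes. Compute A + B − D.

Rooted ordered trees with n edges are counted by C_n; here n = 16. So A = C_16 = 35357670.
A full binary tree with L leaves has L−1 internal nodes and is counted by C_{L−1}; L = 6 gives C_5. So B = C_5 = 42.
With 20 = 2·10 people, non-crossing handshake pairings are non-crossing perfect matchings on a circle, counted by C_10. So D = C_10 = 16796.
A + B − D = 35357670 + 42 − 16796 = 35340916.

35340916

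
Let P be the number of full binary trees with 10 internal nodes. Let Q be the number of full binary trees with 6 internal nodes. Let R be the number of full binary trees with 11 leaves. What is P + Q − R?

132

The number of full binary trees on 10 internal nodes is the Catalan number C_10. So P = C_10 = 16796.
Full binary trees with n internal nodes are counted by C_n; here n = 6. So Q = C_6 = 132.
Full binary trees with 11 leaves have 11−1 = 10 internal nodes, so there are C_10 of them. So R = C_10 = 16796.
P + Q − R = 16796 + 132 − 16796 = 132.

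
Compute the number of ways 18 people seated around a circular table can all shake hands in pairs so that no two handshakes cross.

4862

With 18 = 2·9 people, non-crossing handshake pairings are non-crossing perfect matchings on a circle, counted by C_9.
C_9 = C(18,9)/10 = 48620/10 = 4862.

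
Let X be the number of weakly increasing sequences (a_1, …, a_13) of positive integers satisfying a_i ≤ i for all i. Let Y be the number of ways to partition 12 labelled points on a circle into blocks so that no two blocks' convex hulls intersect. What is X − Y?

534888

Such sub-staircase sequences of length n are counted by C_n; here n = 13. So X = C_13 = 742900.
Non-crossing partitions of an n-element set are counted by C_n; here n = 12. So Y = C_12 = 208012.
X − Y = 742900 − 208012 = 534888.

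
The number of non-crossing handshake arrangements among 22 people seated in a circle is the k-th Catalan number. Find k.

With 22 = 2·11 people, non-crossing handshake pairings are non-crossing perfect matchings on a circle, counted by C_11.

11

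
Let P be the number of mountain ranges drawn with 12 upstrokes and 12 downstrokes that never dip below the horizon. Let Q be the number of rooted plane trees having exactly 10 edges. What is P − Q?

191216

Dyck paths of semilength n (length 2n) are counted by C_n; here n = 12. So P = C_12 = 208012.
A rooted plane tree with 10 edges has 11 nodes, and the count is C_10. So Q = C_10 = 16796.
P − Q = 208012 − 16796 = 191216.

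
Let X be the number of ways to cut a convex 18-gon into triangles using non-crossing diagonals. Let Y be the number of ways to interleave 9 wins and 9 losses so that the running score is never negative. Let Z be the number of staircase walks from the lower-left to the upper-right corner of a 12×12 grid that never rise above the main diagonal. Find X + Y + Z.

35570544

Triangulations of a convex m-gon are counted by C_{m−2}; with m = 18 this is C_16. So X = C_16 = 35357670.
Reading a vote for the leader as '(' and for the other as ')' turns such a sequence into a balanced string of 9 pairs, so the count is C_9. So Y = C_9 = 4862.
Monotone paths in an n×n grid that stay weakly below the diagonal are counted by C_n; here n = 12. So Z = C_12 = 208012.
X + Y + Z = 35357670 + 4862 + 208012 = 35570544.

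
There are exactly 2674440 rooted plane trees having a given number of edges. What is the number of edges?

Rooted ordered trees with n edges are counted by C_n. Since C_14 = 2674440, the index is 14.

14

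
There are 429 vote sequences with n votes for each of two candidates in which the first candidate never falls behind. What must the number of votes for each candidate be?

7

Such ballot sequences with n votes each are counted by C_n. Since C_7 = 429, the index is 7.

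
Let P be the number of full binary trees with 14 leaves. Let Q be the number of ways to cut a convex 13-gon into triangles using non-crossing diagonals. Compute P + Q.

801686

A full binary tree with L leaves has L−1 internal nodes and is counted by C_{L−1}; L = 14 gives C_13. So P = C_13 = 742900.
Triangulations of a convex m-gon are counted by C_{m−2}; with m = 13 this is C_11. So Q = C_11 = 58786.
P + Q = 742900 + 58786 = 801686.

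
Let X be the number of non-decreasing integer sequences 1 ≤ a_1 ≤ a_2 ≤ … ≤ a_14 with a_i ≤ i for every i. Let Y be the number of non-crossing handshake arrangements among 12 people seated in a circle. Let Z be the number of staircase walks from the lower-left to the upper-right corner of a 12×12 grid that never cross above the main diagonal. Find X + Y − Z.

Weakly increasing sequences with a_i ≤ i biject with Dyck paths of semilength 14, so there are C_14. So X = C_14 = 2674440.
Non-crossing handshake pairings of 2n people are counted by C_n; 12 people gives n = 6. So Y = C_6 = 132.
Monotone paths in an n×n grid that stay weakly below the diagonal are counted by C_n; here n = 12. So Z = C_12 = 208012.
X + Y − Z = 2674440 + 132 − 208012 = 2466560.

2466560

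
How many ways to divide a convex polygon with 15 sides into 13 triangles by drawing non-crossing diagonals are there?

742900

A convex 15-gon is triangulated into 13 triangles, and the number of such triangulations is the Catalan number C_{15−2} = C_13.
C_13 = 742900.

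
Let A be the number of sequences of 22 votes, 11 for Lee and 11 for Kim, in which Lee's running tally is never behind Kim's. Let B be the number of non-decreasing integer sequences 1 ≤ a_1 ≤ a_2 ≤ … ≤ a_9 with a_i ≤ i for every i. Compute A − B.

Reading a vote for the leader as '(' and for the other as ')' turns such a sequence into a balanced string of 11 pairs, so the count is C_11. So A = C_11 = 58786.
Such sub-staircase sequences of length n are counted by C_n; here n = 9. So B = C_9 = 4862.
A − B = 58786 − 4862 = 53924.

53924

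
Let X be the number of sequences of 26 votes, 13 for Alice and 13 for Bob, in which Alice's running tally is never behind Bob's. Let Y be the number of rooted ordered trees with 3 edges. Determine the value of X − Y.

742895

Reading a vote for the leader as '(' and for the other as ')' turns such a sequence into a balanced string of 13 pairs, so the count is C_13. So X = C_13 = 742900.
A rooted plane tree with 3 edges has 4 nodes, and the count is C_3. So Y = C_3 = 5.
X − Y = 742900 − 5 = 742895.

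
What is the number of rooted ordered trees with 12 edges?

Rooted ordered trees with n edges are counted by C_n; here n = 12.
C_12 = C_11 · 2(2·11+1)/(11+2) = 58786 · 46/13 = 208012.

208012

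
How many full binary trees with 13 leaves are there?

208012

A full binary tree with L leaves has L−1 internal nodes and is counted by C_{L−1}; L = 13 gives C_12.
C_12 = C_11 · 2(2·11+1)/(11+2) = 58786 · 46/13 = 208012.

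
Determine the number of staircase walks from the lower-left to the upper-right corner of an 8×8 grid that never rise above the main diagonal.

1430

Sub-diagonal monotone paths from (0,0) to (8,8) biject with Dyck paths of semilength 8, giving C_8.
C_8 = C(16,8)/9 = 12870/9 = 1430.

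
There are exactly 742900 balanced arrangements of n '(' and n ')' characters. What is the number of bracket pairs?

13

Balanced strings of n bracket-pairs are counted by C_n, and C_13 = 742900.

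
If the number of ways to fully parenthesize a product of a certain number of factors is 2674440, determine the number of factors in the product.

15

Parenthesizations of m factors are counted by C_{m−1}. Since C_14 = 2674440, the index is 14.
So the index is 14, and the number of factors is 14 + 1 = 15.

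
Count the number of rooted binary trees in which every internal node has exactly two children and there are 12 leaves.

58786

A full binary tree with L leaves has L−1 internal nodes and is counted by C_{L−1}; L = 12 gives C_11.
C_11 = 58786.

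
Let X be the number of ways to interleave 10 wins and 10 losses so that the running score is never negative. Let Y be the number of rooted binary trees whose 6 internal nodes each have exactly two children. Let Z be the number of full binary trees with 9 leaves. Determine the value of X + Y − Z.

Ballot sequences with n votes each where one side never trails are Dyck words, counted by C_n; here n = 10. So X = C_10 = 16796.
The number of full binary trees on 6 internal nodes is the Catalan number C_6. So Y = C_6 = 132.
A full binary tree with L leaves has L−1 internal nodes and is counted by C_{L−1}; L = 9 gives C_8. So Z = C_8 = 1430.
X + Y − Z = 16796 + 132 − 1430 = 15498.

15498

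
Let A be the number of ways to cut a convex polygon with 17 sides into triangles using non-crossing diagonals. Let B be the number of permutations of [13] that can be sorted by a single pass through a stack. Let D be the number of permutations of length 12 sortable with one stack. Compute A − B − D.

8743933

A convex 17-gon is triangulated into 15 triangles, and the number of such triangulations is the Catalan number C_{17−2} = C_15. So A = C_15 = 9694845.
Stack-sortable permutations are exactly the 231-avoiding ones, counted by C_n; here n = 13. So B = C_13 = 742900.
Stack-sortable permutations are exactly the 231-avoiding ones, counted by C_n; here n = 12. So D = C_12 = 208012.
A − B − D = 9694845 − 742900 − 208012 = 8743933.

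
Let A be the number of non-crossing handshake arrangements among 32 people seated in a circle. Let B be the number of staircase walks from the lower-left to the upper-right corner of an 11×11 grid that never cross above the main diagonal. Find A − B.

With 32 = 2·16 people, non-crossing handshake pairings are non-crossing perfect matchings on a circle, counted by C_16. So A = C_16 = 35357670.
Monotone paths in an n×n grid that stay weakly below the diagonal are counted by C_n; here n = 11. So B = C_11 = 58786.
A − B = 35357670 − 58786 = 35298884.

35298884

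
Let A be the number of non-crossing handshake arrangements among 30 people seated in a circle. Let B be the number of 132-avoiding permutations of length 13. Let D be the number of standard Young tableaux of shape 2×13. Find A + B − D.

With 30 = 2·15 people, non-crossing handshake pairings are non-crossing perfect matchings on a circle, counted by C_15. So A = C_15 = 9694845.
For any fixed pattern of length 3, the pattern-avoiding permutations of [13] number C_13. So B = C_13 = 742900.
By the hook-length formula (or a Dyck-path bijection), SYT of shape 2×13 number C_13. So D = C_13 = 742900.
A + B − D = 9694845 + 742900 − 742900 = 9694845.

9694845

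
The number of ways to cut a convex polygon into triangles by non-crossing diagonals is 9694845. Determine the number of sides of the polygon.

17

Triangulations of a convex m-gon are counted by C_{m−2}; 9694845 = C_15.
So m − 2 = 15, giving m = 17 sides.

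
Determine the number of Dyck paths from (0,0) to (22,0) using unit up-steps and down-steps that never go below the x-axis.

58786

Dyck paths of semilength n (length 2n) are counted by C_n; here n = 11.
C_11 = C(22,11)/12 = 705432/12 = 58786.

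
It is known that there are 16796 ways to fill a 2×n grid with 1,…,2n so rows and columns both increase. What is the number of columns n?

Standard Young tableaux of shape 2×n are counted by C_n; 16796 = C_10.

10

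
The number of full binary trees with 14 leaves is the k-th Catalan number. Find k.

Full binary trees with 14 leaves have 14−1 = 13 internal nodes, so there are C_13 of them.

13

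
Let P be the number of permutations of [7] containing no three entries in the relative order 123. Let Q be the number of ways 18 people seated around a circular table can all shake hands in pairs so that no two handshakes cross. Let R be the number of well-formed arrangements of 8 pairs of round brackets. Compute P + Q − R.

3861

For any fixed pattern of length 3, the pattern-avoiding permutations of [7] number C_7. So P = C_7 = 429.
With 18 = 2·9 people, non-crossing handshake pairings are non-crossing perfect matchings on a circle, counted by C_9. So Q = C_9 = 4862.
Balanced strings of n pairs of brackets are counted by C_n; here n = 8. So R = C_8 = 1430.
P + Q − R = 429 + 4862 − 1430 = 3861.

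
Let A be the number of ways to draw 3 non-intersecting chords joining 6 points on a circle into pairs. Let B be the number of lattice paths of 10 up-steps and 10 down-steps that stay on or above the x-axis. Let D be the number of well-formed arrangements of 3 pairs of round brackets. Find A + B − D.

Pairing 6 circle points by 3 non-crossing chords gives C_3 matchings. So A = C_3 = 5.
A Dyck path with 10 up-steps and 10 down-steps has semilength 10, so there are C_10 of them. So B = C_10 = 16796.
With 3 pairs the number of balanced bracket strings is the Catalan number C_3. So D = C_3 = 5.
A + B − D = 5 + 16796 − 5 = 16796.

16796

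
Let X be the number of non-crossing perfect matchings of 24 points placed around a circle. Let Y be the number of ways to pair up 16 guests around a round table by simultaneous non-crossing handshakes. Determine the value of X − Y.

Pairing 24 circle points by 12 non-crossing chords gives C_12 matchings. So X = C_12 = 208012.
With 16 = 2·8 people, non-crossing handshake pairings are non-crossing perfect matchings on a circle, counted by C_8. So Y = C_8 = 1430.
X − Y = 208012 − 1430 = 206582.

206582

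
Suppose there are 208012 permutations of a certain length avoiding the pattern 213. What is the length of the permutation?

12

Permutations of [n] avoiding a fixed length-3 pattern are counted by C_n, and C_12 = 208012.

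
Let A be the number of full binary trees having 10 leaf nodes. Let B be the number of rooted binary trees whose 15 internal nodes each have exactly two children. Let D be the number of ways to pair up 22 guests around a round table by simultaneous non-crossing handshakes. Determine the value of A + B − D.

A full binary tree with L leaves has L−1 internal nodes and is counted by C_{L−1}; L = 10 gives C_9. So A = C_9 = 4862.
The number of full binary trees on 15 internal nodes is the Catalan number C_15. So B = C_15 = 9694845.
Non-crossing handshake pairings of 2n people are counted by C_n; 22 people gives n = 11. So D = C_11 = 58786.
A + B − D = 4862 + 9694845 − 58786 = 9640921.

9640921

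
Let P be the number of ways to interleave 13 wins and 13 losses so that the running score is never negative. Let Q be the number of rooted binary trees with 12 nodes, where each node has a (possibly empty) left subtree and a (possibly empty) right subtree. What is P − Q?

Reading a vote for the leader as '(' and for the other as ')' turns such a sequence into a balanced string of 13 pairs, so the count is C_13. So P = C_13 = 742900.
Rooted binary trees with 12 nodes (each child slot possibly empty) number C_12. So Q = C_12 = 208012.
P − Q = 742900 − 208012 = 534888.

534888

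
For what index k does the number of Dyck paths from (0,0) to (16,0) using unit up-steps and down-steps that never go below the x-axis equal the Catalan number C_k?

Paths of 8 up- and 8 down-steps that never dip below the axis are Dyck paths; their count is C_8.

8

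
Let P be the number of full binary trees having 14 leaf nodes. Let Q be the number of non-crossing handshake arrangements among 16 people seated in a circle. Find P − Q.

741470

Full binary trees with 14 leaves have 14−1 = 13 internal nodes, so there are C_13 of them. So P = C_13 = 742900.
Non-crossing handshake pairings of 2n people are counted by C_n; 16 people gives n = 8. So Q = C_8 = 1430.
P − Q = 742900 − 1430 = 741470.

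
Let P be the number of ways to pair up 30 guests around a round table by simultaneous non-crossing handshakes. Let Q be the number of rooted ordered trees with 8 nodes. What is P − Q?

9694416

Non-crossing handshake pairings of 2n people are counted by C_n; 30 people gives n = 15. So P = C_15 = 9694845.
Rooted ordered (plane) trees on m nodes have m−1 edges and are counted by C_{m−1}; m = 8 gives C_7. So Q = C_7 = 429.
P − Q = 9694845 − 429 = 9694416.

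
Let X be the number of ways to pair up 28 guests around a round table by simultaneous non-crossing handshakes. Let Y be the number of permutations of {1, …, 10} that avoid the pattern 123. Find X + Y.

With 28 = 2·14 people, non-crossing handshake pairings are non-crossing perfect matchings on a circle, counted by C_14. So X = C_14 = 2674440.
For any fixed pattern of length 3, the pattern-avoiding permutations of [10] number C_10. So Y = C_10 = 16796.
X + Y = 2674440 + 16796 = 2691236.

2691236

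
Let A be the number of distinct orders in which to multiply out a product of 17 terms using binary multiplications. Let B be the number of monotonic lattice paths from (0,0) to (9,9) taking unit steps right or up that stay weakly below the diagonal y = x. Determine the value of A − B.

Bracketing 17 factors into binary products is counted by C_{17−1} = C_16. So A = C_16 = 35357670.
Monotone paths in an n×n grid that stay weakly below the diagonal are counted by C_n; here n = 9. So B = C_9 = 4862.
A − B = 35357670 − 4862 = 35352808.

35352808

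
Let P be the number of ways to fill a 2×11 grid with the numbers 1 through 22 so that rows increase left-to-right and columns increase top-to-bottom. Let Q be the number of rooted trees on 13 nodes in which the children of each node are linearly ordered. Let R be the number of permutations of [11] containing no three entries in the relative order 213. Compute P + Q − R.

208012

Standard Young tableaux of shape 2×n are counted by C_n; here n = 11. So P = C_11 = 58786.
Rooted ordered (plane) trees on m nodes have m−1 edges and are counted by C_{m−1}; m = 13 gives C_12. So Q = C_12 = 208012.
Permutations of [n] avoiding any single length-3 pattern are counted by C_n; here n = 11. So R = C_11 = 58786.
P + Q − R = 58786 + 208012 − 58786 = 208012.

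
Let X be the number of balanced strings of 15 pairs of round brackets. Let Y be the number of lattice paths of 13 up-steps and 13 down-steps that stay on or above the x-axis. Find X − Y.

8951945

Balanced strings of n pairs of brackets are counted by C_n; here n = 15. So X = C_15 = 9694845.
Paths of 13 up- and 13 down-steps that never dip below the axis are Dyck paths; their count is C_13. So Y = C_13 = 742900.
X − Y = 9694845 − 742900 = 8951945.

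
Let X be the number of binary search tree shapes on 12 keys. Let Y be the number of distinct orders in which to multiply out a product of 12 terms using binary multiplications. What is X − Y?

149226

There are C_n binary search tree shapes on n keys; with n = 12 that is C_12. So X = C_12 = 208012.
Bracketing 12 factors into binary products is counted by C_{12−1} = C_11. So Y = C_11 = 58786.
X − Y = 208012 − 58786 = 149226.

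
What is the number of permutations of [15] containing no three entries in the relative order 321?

9694845

For any fixed pattern of length 3, the pattern-avoiding permutations of [15] number C_15.
C_15 = 9694845.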